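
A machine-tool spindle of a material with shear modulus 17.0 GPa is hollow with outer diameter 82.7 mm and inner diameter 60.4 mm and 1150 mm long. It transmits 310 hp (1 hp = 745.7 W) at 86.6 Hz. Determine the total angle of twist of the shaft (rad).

ω = 2π·86.6 = 544.1 rad/s, so T = P/ω = 310×745.7 / 544.1 = 424.8 N·m.
J = π(d_o⁴ − d_i⁴)/32 = π(0.0827⁴ − 0.0604⁴)/32 = 3.286×10^-6 m⁴.
θ = T·L/(G·J) = 424.8 × 1.15 / (17.0×10⁹ × 3.286×10^-6) = 8.747×10^-3 rad.

0.00875 rad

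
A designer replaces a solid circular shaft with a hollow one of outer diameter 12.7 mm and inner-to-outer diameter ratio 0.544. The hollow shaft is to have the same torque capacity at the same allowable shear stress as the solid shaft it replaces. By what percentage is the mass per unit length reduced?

25.2 %

Equal τ_max and T ⇒ the solid shaft needs d_s³ = d_o³(1−k⁴), so d_s = 12.7·(1−0.544⁴)^(1/3) = 12.32 mm.
Area ratio A_h/A_s = d_o²(1−k²)/d_s² = (1−k²)/(1−k⁴)^(2/3) = 0.7484.
Mass saving = 1 − 0.7484 = 25.2 %.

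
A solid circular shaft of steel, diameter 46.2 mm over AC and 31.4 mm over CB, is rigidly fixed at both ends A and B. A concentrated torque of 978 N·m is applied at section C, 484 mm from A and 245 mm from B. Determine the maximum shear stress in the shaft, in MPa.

Compatibility: T_A·a/J_AC = T_B·b/J_CB with T_A + T_B = T₀.
J_AC = 4.47×10^-7 m⁴, J_CB = 9.54×10^-8 m⁴, so T_A = T₀·(J_AC/a)/((J_AC/a)+(J_CB/b)) = 688.0 N·m, T_B = 290.0 N·m.
τ in each portion: τ_AC = 3.55×10^7 Pa, τ_CB = 4.77×10^7 Pa; maximum is in CB.
τ_max = T_CB·r/J = 290.0·0.0157/9.54×10^-8 = 4.771×10^7 Pa.

47.7 MPa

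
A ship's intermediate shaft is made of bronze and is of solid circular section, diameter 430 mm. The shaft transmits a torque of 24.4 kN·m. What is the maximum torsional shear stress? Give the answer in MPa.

J = πd⁴/32 = π(0.430)⁴/32 = 3.356×10^-3 m⁴.
τ_max = T·r/J = 24400 × 0.215 / 3.356×10^-3 = 1.563×10^6 Pa.

1.56 MPa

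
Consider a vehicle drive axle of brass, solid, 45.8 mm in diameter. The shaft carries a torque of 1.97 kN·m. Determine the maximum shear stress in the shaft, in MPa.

104 MPa

J = πd⁴/32 = π(0.0458)⁴/32 = 4.320×10^-7 m⁴.
τ_max = T·r/J = 1970 × 0.0229 / 4.320×10^-7 = 1.044×10^8 Pa.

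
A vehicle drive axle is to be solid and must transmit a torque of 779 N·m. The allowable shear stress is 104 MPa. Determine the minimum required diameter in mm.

For a solid shaft τ_max = 16T/(πd³), so d = (16T/(π τ_allow))^(1/3) = (16·779.0/(π·1.04×10^8))^(1/3) = 0.03366 m.

33.7 mm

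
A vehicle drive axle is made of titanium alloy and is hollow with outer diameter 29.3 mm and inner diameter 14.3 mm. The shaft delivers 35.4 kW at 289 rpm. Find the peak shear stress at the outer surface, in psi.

36400 psi

ω = 2π·289/60 = 30.26 rad/s, so T = P/ω = 35.4×10³ / 30.26 = 1170 N·m.
J = π(d_o⁴ − d_i⁴)/32 = π(0.0293⁴ − 0.0143⁴)/32 = 6.825×10^-8 m⁴.
τ_max = T·r/J = 1170 × 0.0146 / 6.825×10^-8 = 2.511×10^8 Pa.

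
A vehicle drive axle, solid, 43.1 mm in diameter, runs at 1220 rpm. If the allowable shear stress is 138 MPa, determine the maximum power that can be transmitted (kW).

277 kW

J = πd⁴/32 = π(0.0431)⁴/32 = 3.388×10^-7 m⁴.
T_max = τ_allow·J/r = 1.38×10^8 × 3.388×10^-7 / 0.0215 = 2169 N·m.
ω = 2π·1220/60 = 127.8 rad/s, so P_max = T_max·ω = 2.772×10^5 W.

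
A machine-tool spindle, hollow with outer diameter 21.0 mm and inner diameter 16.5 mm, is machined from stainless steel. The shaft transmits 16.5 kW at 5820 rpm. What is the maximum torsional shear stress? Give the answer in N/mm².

ω = 2π·5820/60 = 609.5 rad/s, so T = P/ω = 16.5×10³ / 609.5 = 27.07 N·m.
J = π(d_o⁴ − d_i⁴)/32 = π(0.0210⁴ − 0.0165⁴)/32 = 1.182×10^-8 m⁴.
τ_max = T·r/J = 27.07 × 0.0105 / 1.182×10^-8 = 2.406×10^7 Pa.

24.1 N/mm²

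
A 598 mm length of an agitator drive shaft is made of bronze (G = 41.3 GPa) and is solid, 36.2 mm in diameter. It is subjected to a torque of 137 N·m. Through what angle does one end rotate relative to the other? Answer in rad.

J = πd⁴/32 = π(0.0362)⁴/32 = 1.686×10^-7 m⁴.
θ = T·L/(G·J) = 137.0 × 0.598 / (41.3×10⁹ × 1.686×10^-7) = 0.01177 rad.

0.0118 rad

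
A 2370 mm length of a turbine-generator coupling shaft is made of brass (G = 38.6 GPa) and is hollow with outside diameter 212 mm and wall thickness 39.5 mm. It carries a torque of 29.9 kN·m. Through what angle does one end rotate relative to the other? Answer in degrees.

0.628°

J = π(d_o⁴ − d_i⁴)/32 = π(0.212⁴ − 0.133⁴)/32 = 1.676×10^-4 m⁴.
θ = T·L/(G·J) = 29900 × 2.37 / (38.6×10⁹ × 1.676×10^-4) = 0.01095 rad.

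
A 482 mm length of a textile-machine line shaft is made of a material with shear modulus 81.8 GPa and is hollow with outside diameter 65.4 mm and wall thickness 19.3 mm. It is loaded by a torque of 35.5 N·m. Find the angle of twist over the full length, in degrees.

J = π(d_o⁴ − d_i⁴)/32 = π(0.0654⁴ − 0.0268⁴)/32 = 1.745×10^-6 m⁴.
θ = T·L/(G·J) = 35.50 × 0.482 / (81.8×10⁹ × 1.745×10^-6) = 1.198×10^-4 rad.

0.00687°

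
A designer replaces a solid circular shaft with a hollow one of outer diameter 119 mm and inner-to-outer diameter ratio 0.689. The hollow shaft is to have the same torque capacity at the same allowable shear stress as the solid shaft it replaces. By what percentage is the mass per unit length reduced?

Equal τ_max and T ⇒ the solid shaft needs d_s³ = d_o³(1−k⁴), so d_s = 119·(1−0.689⁴)^(1/3) = 109.3 mm.
Area ratio A_h/A_s = d_o²(1−k²)/d_s² = (1−k²)/(1−k⁴)^(2/3) = 0.6228.
Mass saving = 1 − 0.6228 = 37.7 %.

37.7 %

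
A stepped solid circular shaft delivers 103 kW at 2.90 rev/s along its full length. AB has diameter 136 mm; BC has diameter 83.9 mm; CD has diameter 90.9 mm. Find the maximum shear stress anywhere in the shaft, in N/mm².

ω = 2π·2.90 = 18.22 rad/s, so T = P/ω = 103×10³ / 18.22 = 5653 N·m.
Under the same torque, τ_max = 16T/(πd³) is largest where d is smallest — segment BC (d = 83.9 mm).
τ_max = 16·5653/(π·(0.0839)³) = 4.875×10^7 Pa.

48.7 N/mm²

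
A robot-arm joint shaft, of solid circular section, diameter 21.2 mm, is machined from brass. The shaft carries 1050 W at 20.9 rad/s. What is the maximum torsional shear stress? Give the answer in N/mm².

26.9 N/mm²

ω = 20.9 rad/s, so T = P/ω = 1050 / 20.90 = 50.24 N·m.
J = πd⁴/32 = π(0.0212)⁴/32 = 1.983×10^-8 m⁴.
τ_max = T·r/J = 50.24 × 0.0106 / 1.983×10^-8 = 2.685×10^7 Pa.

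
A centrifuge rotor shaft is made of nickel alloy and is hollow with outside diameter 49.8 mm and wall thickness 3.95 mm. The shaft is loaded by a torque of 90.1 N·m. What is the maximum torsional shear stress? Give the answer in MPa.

J = π(d_o⁴ − d_i⁴)/32 = π(0.0498⁴ − 0.0419⁴)/32 = 3.012×10^-7 m⁴.
τ_max = T·r/J = 90.10 × 0.0249 / 3.012×10^-7 = 7.447×10^6 Pa.

7.45 MPa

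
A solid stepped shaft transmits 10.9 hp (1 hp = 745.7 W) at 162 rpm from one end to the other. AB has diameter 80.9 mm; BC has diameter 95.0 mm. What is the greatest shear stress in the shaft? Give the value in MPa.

ω = 2π·162/60 = 16.96 rad/s, so T = P/ω = 10.9×745.7 / 16.96 = 479.1 N·m.
Under the same torque, τ_max = 16T/(πd³) is largest where d is smallest — segment AB (d = 80.9 mm).
τ_max = 16·479.1/(π·(0.0809)³) = 4.609×10^6 Pa.

4.61 MPa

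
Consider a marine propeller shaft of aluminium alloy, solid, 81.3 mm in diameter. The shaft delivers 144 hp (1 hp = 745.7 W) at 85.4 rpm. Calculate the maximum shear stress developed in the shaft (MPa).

ω = 2π·85.4/60 = 8.943 rad/s, so T = P/ω = 144×745.7 / 8.943 = 12010 N·m.
J = πd⁴/32 = π(0.0813)⁴/32 = 4.289×10^-6 m⁴.
τ_max = T·r/J = 12010 × 0.0406 / 4.289×10^-6 = 1.138×10^8 Pa.

114 MPa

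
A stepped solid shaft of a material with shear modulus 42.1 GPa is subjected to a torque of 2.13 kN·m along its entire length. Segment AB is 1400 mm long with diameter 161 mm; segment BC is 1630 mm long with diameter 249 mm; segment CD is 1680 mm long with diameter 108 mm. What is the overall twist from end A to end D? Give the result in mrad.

J_AB = π(0.161)⁴/32 = 6.60×10^-5 m⁴; J_BC = π(0.249)⁴/32 = 3.77×10^-4 m⁴; J_CD = π(0.108)⁴/32 = 1.34×10^-5 m⁴.
θ = (T/G)·Σ L_i/J_i = (2130/42.1×10⁹)·(1.40/6.60×10^-5 + 1.63/3.77×10^-4 + 1.68/1.34×10^-5) = 7.656×10^-3 rad.

7.66 mrad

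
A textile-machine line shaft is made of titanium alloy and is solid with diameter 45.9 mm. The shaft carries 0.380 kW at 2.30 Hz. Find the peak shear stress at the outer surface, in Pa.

ω = 2π·2.30 = 14.45 rad/s, so T = P/ω = 0.380×10³ / 14.45 = 26.30 N·m.
J = πd⁴/32 = π(0.0459)⁴/32 = 4.358×10^-7 m⁴.
τ_max = T·r/J = 26.30 × 0.0229 / 4.358×10^-7 = 1.385×10^6 Pa.

1.38e6 Pa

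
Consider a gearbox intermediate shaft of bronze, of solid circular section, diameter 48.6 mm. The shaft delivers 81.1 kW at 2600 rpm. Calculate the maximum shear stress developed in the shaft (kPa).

13200 kPa

ω = 2π·2600/60 = 272.3 rad/s, so T = P/ω = 81.1×10³ / 272.3 = 297.9 N·m.
J = πd⁴/32 = π(0.0486)⁴/32 = 5.477×10^-7 m⁴.
τ_max = T·r/J = 297.9 × 0.0243 / 5.477×10^-7 = 1.322×10^7 Pa.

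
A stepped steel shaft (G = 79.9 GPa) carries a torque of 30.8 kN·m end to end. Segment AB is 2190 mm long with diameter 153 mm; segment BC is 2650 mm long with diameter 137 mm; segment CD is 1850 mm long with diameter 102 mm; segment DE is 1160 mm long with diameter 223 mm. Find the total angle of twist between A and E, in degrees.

J_AB = π(0.153)⁴/32 = 5.38×10^-5 m⁴; J_BC = π(0.137)⁴/32 = 3.46×10^-5 m⁴; J_CD = π(0.102)⁴/32 = 1.06×10^-5 m⁴; J_DE = π(0.223)⁴/32 = 2.43×10^-4 m⁴.
θ = (T/G)·Σ L_i/J_i = (30800/79.9×10⁹)·(2.19/5.38×10^-5 + 2.65/3.46×10^-5 + 1.85/1.06×10^-5 + 1.16/2.43×10^-4) = 0.1142 rad.

6.54°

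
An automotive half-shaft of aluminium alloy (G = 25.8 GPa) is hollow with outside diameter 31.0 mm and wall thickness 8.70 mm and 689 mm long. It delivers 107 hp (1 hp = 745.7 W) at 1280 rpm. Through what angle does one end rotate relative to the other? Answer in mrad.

182 mrad

ω = 2π·1280/60 = 134.0 rad/s, so T = P/ω = 107×745.7 / 134.0 = 595.3 N·m.
J = π(d_o⁴ − d_i⁴)/32 = π(0.0310⁴ − 0.0136⁴)/32 = 8.731×10^-8 m⁴.
θ = T·L/(G·J) = 595.3 × 0.689 / (25.8×10⁹ × 8.731×10^-8) = 0.1821 rad.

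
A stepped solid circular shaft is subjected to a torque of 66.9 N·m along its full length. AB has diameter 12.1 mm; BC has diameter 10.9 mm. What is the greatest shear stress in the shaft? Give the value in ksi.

38.2 ksi

Under the same torque, τ_max = 16T/(πd³) is largest where d is smallest — segment BC (d = 10.9 mm).
τ_max = 16·66.90/(π·(0.0109)³) = 2.631×10^8 Pa.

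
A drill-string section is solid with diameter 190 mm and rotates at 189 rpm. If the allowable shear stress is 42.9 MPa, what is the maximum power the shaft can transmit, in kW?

J = πd⁴/32 = π(0.190)⁴/32 = 1.279×10^-4 m⁴.
T_max = τ_allow·J/r = 4.29×10^7 × 1.279×10^-4 / 0.0950 = 57780 N·m.
ω = 2π·189/60 = 19.79 rad/s, so P_max = T_max·ω = 1.144×10^6 W.

1140 kW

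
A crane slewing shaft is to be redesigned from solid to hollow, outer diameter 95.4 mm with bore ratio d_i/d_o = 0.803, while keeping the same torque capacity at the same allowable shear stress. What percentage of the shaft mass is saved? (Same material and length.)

49.2 %

Equal τ_max and T ⇒ the solid shaft needs d_s³ = d_o³(1−k⁴), so d_s = 95.4·(1−0.803⁴)^(1/3) = 79.75 mm.
Area ratio A_h/A_s = d_o²(1−k²)/d_s² = (1−k²)/(1−k⁴)^(2/3) = 0.5082.
Mass saving = 1 − 0.5082 = 49.2 %.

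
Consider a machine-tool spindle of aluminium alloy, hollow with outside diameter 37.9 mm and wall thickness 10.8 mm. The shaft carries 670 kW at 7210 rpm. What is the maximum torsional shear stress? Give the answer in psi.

ω = 2π·7210/60 = 755.0 rad/s, so T = P/ω = 670×10³ / 755.0 = 887.4 N·m.
J = π(d_o⁴ − d_i⁴)/32 = π(0.0379⁴ − 0.0163⁴)/32 = 1.956×10^-7 m⁴.
τ_max = T·r/J = 887.4 × 0.0189 / 1.956×10^-7 = 8.596×10^7 Pa.

12500 psi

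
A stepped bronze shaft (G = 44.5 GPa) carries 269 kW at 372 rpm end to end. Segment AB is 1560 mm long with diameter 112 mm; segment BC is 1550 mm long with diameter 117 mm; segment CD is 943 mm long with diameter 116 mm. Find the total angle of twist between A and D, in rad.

0.0370 rad

ω = 2π·372/60 = 38.96 rad/s, so T = P/ω = 269×10³ / 38.96 = 6905 N·m.
J_AB = π(0.112)⁴/32 = 1.54×10^-5 m⁴; J_BC = π(0.117)⁴/32 = 1.84×10^-5 m⁴; J_CD = π(0.116)⁴/32 = 1.78×10^-5 m⁴.
θ = (T/G)·Σ L_i/J_i = (6905/44.5×10⁹)·(1.56/1.54×10^-5 + 1.55/1.84×10^-5 + 0.943/1.78×10^-5) = 0.03698 rad.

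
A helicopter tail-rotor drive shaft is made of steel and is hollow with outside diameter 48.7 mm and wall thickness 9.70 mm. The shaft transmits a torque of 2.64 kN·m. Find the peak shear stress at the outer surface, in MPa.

134 MPa

J = π(d_o⁴ − d_i⁴)/32 = π(0.0487⁴ − 0.0293⁴)/32 = 4.799×10^-7 m⁴.
τ_max = T·r/J = 2640 × 0.0244 / 4.799×10^-7 = 1.340×10^8 Pa.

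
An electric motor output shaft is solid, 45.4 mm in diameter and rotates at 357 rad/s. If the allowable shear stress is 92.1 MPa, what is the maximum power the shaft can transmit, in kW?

J = πd⁴/32 = π(0.0454)⁴/32 = 4.171×10^-7 m⁴.
T_max = τ_allow·J/r = 9.21×10^7 × 4.171×10^-7 / 0.0227 = 1692 N·m.
ω = 357 rad/s, so P_max = T_max·ω = 6.041×10^5 W.

604 kW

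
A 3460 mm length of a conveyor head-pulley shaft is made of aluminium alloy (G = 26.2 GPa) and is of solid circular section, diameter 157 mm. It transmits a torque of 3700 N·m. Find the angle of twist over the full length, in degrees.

J = πd⁴/32 = π(0.157)⁴/32 = 5.965×10^-5 m⁴.
θ = T·L/(G·J) = 3700 × 3.46 / (26.2×10⁹ × 5.965×10^-5) = 8.192×10^-3 rad.

0.469°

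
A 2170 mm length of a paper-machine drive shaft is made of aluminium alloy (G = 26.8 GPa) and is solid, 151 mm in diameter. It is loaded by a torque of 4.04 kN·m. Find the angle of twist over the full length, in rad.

J = πd⁴/32 = π(0.151)⁴/32 = 5.104×10^-5 m⁴.
θ = T·L/(G·J) = 4040 × 2.17 / (26.8×10⁹ × 5.104×10^-5) = 6.409×10^-3 rad.

0.00641 rad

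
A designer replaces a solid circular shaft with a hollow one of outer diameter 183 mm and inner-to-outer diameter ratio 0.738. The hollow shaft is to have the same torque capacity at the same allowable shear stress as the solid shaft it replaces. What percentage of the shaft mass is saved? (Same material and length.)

Equal τ_max and T ⇒ the solid shaft needs d_s³ = d_o³(1−k⁴), so d_s = 183·(1−0.738⁴)^(1/3) = 162.7 mm.
Area ratio A_h/A_s = d_o²(1−k²)/d_s² = (1−k²)/(1−k⁴)^(2/3) = 0.5757.
Mass saving = 1 − 0.5757 = 42.4 %.

42.4 %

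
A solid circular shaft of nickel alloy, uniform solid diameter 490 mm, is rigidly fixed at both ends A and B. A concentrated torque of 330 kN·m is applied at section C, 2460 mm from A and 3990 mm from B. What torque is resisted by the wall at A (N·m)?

204000 N·m

With uniform GJ and both ends fixed, compatibility θ_AC = θ_CB gives T_A·a = T_B·b, together with T_A + T_B = T₀.
T_A = T₀·b/(a+b) = 330000·3990/6450 = 204100 N·m; T_B = 125900 N·m.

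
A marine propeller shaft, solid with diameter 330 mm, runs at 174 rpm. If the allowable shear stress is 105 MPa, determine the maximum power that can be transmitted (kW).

J = πd⁴/32 = π(0.330)⁴/32 = 1.164×10^-3 m⁴.
T_max = τ_allow·J/r = 1.05×10^8 × 1.164×10^-3 / 0.165 = 740900 N·m.
ω = 2π·174/60 = 18.22 rad/s, so P_max = T_max·ω = 1.350×10^7 W.

13500 kW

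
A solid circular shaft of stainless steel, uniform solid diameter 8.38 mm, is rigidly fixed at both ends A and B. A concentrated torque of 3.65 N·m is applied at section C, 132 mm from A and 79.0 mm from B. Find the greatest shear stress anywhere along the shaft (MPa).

19.8 MPa

With uniform GJ and both ends fixed, compatibility θ_AC = θ_CB gives T_A·a = T_B·b, together with T_A + T_B = T₀.
T_A = T₀·b/(a+b) = 3.650·79.0/211.0 = 1.367 N·m; T_B = 2.283 N·m.
τ in each portion: τ_AC = 1.18×10^7 Pa, τ_CB = 1.98×10^7 Pa; maximum is in CB.
τ_max = T_CB·r/J = 2.283·0.00419/4.84×10^-10 = 1.976×10^7 Pa.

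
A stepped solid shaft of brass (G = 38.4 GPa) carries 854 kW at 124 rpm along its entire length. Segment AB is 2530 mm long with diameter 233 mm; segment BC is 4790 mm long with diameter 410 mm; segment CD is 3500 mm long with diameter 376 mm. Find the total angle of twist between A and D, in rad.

ω = 2π·124/60 = 12.99 rad/s, so T = P/ω = 854×10³ / 12.99 = 65770 N·m.
J_AB = π(0.233)⁴/32 = 2.89×10^-4 m⁴; J_BC = π(0.410)⁴/32 = 2.77×10^-3 m⁴; J_CD = π(0.376)⁴/32 = 1.96×10^-3 m⁴.
θ = (T/G)·Σ L_i/J_i = (65770/38.4×10⁹)·(2.53/2.89×10^-4 + 4.79/2.77×10^-3 + 3.50/1.96×10^-3) = 0.02099 rad.

0.0210 rad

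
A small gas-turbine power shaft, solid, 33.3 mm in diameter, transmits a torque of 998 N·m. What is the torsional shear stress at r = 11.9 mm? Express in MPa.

J = πd⁴/32 = π(0.0333)⁴/32 = 1.207×10^-7 m⁴.
Shear stress varies linearly with radius: τ = T·r/J = 998.0 × 0.0119 / 1.207×10^-7 = 9.838×10^7 Pa.

98.4 MPa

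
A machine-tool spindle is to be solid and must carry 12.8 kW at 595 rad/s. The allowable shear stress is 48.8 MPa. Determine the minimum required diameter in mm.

13.1 mm

ω = 595 rad/s, so T = P/ω = 12.8×10³ / 595.0 = 21.51 N·m.
For a solid shaft τ_max = 16T/(πd³), so d = (16T/(π τ_allow))^(1/3) = (16·21.51/(π·4.88×10^7))^(1/3) = 0.01309 m.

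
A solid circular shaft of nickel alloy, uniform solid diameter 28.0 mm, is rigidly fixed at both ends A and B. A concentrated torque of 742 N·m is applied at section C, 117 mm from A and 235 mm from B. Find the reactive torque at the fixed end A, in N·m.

With uniform GJ and both ends fixed, compatibility θ_AC = θ_CB gives T_A·a = T_B·b, together with T_A + T_B = T₀.
T_A = T₀·b/(a+b) = 742.0·235/352.0 = 495.4 N·m; T_B = 246.6 N·m.

495 N·m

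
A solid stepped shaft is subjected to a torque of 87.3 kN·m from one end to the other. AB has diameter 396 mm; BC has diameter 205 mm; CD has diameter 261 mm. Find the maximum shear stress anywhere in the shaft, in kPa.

Under the same torque, τ_max = 16T/(πd³) is largest where d is smallest — segment BC (d = 205 mm).
τ_max = 16·87300/(π·(0.205)³) = 5.161×10^7 Pa.

51600 kPa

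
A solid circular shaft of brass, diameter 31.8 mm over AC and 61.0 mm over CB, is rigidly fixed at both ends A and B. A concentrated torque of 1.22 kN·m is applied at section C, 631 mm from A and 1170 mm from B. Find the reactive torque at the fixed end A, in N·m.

147 N·m

Compatibility: T_A·a/J_AC = T_B·b/J_CB with T_A + T_B = T₀.
J_AC = 1.00×10^-7 m⁴, J_CB = 1.36×10^-6 m⁴, so T_A = T₀·(J_AC/a)/((J_AC/a)+(J_CB/b)) = 146.9 N·m, T_B = 1073 N·m.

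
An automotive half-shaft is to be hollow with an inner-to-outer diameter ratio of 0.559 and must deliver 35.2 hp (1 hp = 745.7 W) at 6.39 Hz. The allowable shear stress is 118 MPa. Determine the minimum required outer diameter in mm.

ω = 2π·6.39 = 40.15 rad/s, so T = P/ω = 35.2×745.7 / 40.15 = 653.8 N·m.
For a hollow shaft with d_i/d_o = 0.559: τ_max = 16T/(π d_o³ (1−k⁴)), so d_o = [16T/(π τ_allow (1−k⁴))]^(1/3) = [16·653.8/(π·1.18×10^8·0.9024)]^(1/3) = 0.03150 m.

31.5 mm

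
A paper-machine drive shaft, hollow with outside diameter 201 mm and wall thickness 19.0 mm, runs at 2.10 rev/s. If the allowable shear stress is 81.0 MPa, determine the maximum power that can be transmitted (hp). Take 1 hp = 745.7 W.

J = π(d_o⁴ − d_i⁴)/32 = π(0.201⁴ − 0.163⁴)/32 = 9.094×10^-5 m⁴.
T_max = τ_allow·J/r = 8.10×10^7 × 9.094×10^-5 / 0.101 = 73300 N·m.
ω = 2π·2.10 = 13.19 rad/s, so P_max = T_max·ω = 9.671×10^5 W.

1300 hp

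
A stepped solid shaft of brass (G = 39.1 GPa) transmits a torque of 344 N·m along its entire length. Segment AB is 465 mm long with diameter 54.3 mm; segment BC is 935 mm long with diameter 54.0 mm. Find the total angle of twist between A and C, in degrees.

J_AB = π(0.0543)⁴/32 = 8.53×10^-7 m⁴; J_BC = π(0.0540)⁴/32 = 8.35×10^-7 m⁴.
θ = (T/G)·Σ L_i/J_i = (344.0/39.1×10⁹)·(0.465/8.53×10^-7 + 0.935/8.35×10^-7) = 0.01465 rad.

0.839°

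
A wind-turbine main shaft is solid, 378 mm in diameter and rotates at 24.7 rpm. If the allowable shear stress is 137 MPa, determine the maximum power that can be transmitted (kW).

3760 kW

J = πd⁴/32 = π(0.378)⁴/32 = 2.004×10^-3 m⁴.
T_max = τ_allow·J/r = 1.37×10^8 × 2.004×10^-3 / 0.189 = 1.453e6 N·m.
ω = 2π·24.7/60 = 2.587 rad/s, so P_max = T_max·ω = 3.758×10^6 W.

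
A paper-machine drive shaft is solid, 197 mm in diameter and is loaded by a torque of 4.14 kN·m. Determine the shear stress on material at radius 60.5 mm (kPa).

J = πd⁴/32 = π(0.197)⁴/32 = 1.479×10^-4 m⁴.
Shear stress varies linearly with radius: τ = T·r/J = 4140 × 0.0605 / 1.479×10^-4 = 1.694×10^6 Pa.

1690 kPa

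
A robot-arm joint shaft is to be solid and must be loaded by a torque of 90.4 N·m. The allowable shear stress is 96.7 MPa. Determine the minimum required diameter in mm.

For a solid shaft τ_max = 16T/(πd³), so d = (16T/(π τ_allow))^(1/3) = (16·90.40/(π·9.67×10^7))^(1/3) = 0.01682 m.

16.8 mm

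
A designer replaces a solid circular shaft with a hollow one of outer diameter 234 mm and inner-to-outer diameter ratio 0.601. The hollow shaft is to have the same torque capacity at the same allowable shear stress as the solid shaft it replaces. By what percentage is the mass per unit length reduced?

Equal τ_max and T ⇒ the solid shaft needs d_s³ = d_o³(1−k⁴), so d_s = 234·(1−0.601⁴)^(1/3) = 223.3 mm.
Area ratio A_h/A_s = d_o²(1−k²)/d_s² = (1−k²)/(1−k⁴)^(2/3) = 0.7012.
Mass saving = 1 − 0.7012 = 29.9 %.

29.9 %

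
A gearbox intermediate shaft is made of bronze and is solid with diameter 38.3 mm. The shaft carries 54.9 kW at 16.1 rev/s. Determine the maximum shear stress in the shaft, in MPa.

49.2 MPa

ω = 2π·16.1 = 101.2 rad/s, so T = P/ω = 54.9×10³ / 101.2 = 542.7 N·m.
J = πd⁴/32 = π(0.0383)⁴/32 = 2.112×10^-7 m⁴.
τ_max = T·r/J = 542.7 × 0.0191 / 2.112×10^-7 = 4.920×10^7 Pa.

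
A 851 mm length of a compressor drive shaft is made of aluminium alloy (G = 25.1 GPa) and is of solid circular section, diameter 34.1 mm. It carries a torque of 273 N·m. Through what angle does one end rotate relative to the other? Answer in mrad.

J = πd⁴/32 = π(0.0341)⁴/32 = 1.327×10^-7 m⁴.
θ = T·L/(G·J) = 273.0 × 0.851 / (25.1×10⁹ × 1.327×10^-7) = 0.06973 rad.

69.7 mrad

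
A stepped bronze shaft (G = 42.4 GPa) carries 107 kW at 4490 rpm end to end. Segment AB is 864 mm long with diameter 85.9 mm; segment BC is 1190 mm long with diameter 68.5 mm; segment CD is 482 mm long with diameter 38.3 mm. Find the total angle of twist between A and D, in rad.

ω = 2π·4490/60 = 470.2 rad/s, so T = P/ω = 107×10³ / 470.2 = 227.6 N·m.
J_AB = π(0.0859)⁴/32 = 5.35×10^-6 m⁴; J_BC = π(0.0685)⁴/32 = 2.16×10^-6 m⁴; J_CD = π(0.0383)⁴/32 = 2.11×10^-7 m⁴.
θ = (T/G)·Σ L_i/J_i = (227.6/42.4×10⁹)·(0.864/5.35×10^-6 + 1.19/2.16×10^-6 + 0.482/2.11×10^-7) = 0.01607 rad.

0.0161 rad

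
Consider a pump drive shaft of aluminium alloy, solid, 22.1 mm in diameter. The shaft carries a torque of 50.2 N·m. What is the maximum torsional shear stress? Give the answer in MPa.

J = πd⁴/32 = π(0.0221)⁴/32 = 2.342×10^-8 m⁴.
τ_max = T·r/J = 50.20 × 0.0111 / 2.342×10^-8 = 2.369×10^7 Pa.

23.7 MPa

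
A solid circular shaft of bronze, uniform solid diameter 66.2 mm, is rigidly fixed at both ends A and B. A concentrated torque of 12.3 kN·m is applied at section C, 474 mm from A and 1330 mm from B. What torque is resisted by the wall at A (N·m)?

9070 N·m

With uniform GJ and both ends fixed, compatibility θ_AC = θ_CB gives T_A·a = T_B·b, together with T_A + T_B = T₀.
T_A = T₀·b/(a+b) = 12300·1330/1804 = 9068 N·m; T_B = 3232 N·m.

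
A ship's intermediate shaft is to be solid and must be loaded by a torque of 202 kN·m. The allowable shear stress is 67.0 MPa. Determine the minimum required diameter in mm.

249 mm

For a solid shaft τ_max = 16T/(πd³), so d = (16T/(π τ_allow))^(1/3) = (16·202000/(π·6.70×10^7))^(1/3) = 0.2486 m.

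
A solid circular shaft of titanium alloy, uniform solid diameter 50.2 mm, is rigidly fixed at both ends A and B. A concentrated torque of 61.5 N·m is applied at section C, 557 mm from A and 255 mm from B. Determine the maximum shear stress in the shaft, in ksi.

With uniform GJ and both ends fixed, compatibility θ_AC = θ_CB gives T_A·a = T_B·b, together with T_A + T_B = T₀.
T_A = T₀·b/(a+b) = 61.50·255/812.0 = 19.31 N·m; T_B = 42.19 N·m.
τ in each portion: τ_AC = 7.78×10^5 Pa, τ_CB = 1.70×10^6 Pa; maximum is in CB.
τ_max = T_CB·r/J = 42.19·0.0251/6.23×10^-7 = 1.698×10^6 Pa.

0.246 ksi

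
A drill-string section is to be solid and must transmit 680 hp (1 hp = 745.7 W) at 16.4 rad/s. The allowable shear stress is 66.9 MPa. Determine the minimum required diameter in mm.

133 mm

ω = 16.4 rad/s, so T = P/ω = 680×745.7 / 16.40 = 30920 N·m.
For a solid shaft τ_max = 16T/(πd³), so d = (16T/(π τ_allow))^(1/3) = (16·30920/(π·6.69×10^7))^(1/3) = 0.1330 m.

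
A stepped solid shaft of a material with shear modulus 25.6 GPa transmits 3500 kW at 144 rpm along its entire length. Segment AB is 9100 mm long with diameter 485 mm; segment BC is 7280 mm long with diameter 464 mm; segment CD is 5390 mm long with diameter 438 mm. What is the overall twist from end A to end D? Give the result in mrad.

43.2 mrad

ω = 2π·144/60 = 15.08 rad/s, so T = P/ω = 3500×10³ / 15.08 = 232100 N·m.
J_AB = π(0.485)⁴/32 = 5.43×10^-3 m⁴; J_BC = π(0.464)⁴/32 = 4.55×10^-3 m⁴; J_CD = π(0.438)⁴/32 = 3.61×10^-3 m⁴.
θ = (T/G)·Σ L_i/J_i = (232100/25.6×10⁹)·(9.10/5.43×10^-3 + 7.28/4.55×10^-3 + 5.39/3.61×10^-3) = 0.04322 rad.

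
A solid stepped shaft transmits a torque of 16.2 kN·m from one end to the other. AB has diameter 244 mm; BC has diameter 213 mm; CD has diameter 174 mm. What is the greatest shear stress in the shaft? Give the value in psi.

Under the same torque, τ_max = 16T/(πd³) is largest where d is smallest — segment CD (d = 174 mm).
τ_max = 16·16200/(π·(0.174)³) = 1.566×10^7 Pa.

2270 psi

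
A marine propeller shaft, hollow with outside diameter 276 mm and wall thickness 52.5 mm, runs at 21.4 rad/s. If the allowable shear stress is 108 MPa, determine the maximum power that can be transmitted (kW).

8140 kW

J = π(d_o⁴ − d_i⁴)/32 = π(0.276⁴ − 0.171⁴)/32 = 4.857×10^-4 m⁴.
T_max = τ_allow·J/r = 1.08×10^8 × 4.857×10^-4 / 0.138 = 380100 N·m.
ω = 21.4 rad/s, so P_max = T_max·ω = 8.135×10^6 W.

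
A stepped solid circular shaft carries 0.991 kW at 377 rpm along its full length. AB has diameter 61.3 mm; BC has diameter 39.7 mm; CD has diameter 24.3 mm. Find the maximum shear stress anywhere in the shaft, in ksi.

ω = 2π·377/60 = 39.48 rad/s, so T = P/ω = 0.991×10³ / 39.48 = 25.10 N·m.
Under the same torque, τ_max = 16T/(πd³) is largest where d is smallest — segment CD (d = 24.3 mm).
τ_max = 16·25.10/(π·(0.0243)³) = 8.910×10^6 Pa.

1.29 ksi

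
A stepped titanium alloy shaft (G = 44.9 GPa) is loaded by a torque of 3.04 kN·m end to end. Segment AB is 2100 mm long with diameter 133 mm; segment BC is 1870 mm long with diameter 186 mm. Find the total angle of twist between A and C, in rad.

0.00571 rad

J_AB = π(0.133)⁴/32 = 3.07×10^-5 m⁴; J_BC = π(0.186)⁴/32 = 1.18×10^-4 m⁴.
θ = (T/G)·Σ L_i/J_i = (3040/44.9×10⁹)·(2.10/3.07×10^-5 + 1.87/1.18×10^-4) = 5.706×10^-3 rad.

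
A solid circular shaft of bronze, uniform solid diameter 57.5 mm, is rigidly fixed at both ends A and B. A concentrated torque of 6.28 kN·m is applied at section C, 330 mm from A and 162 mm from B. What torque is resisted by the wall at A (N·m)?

2070 N·m

With uniform GJ and both ends fixed, compatibility θ_AC = θ_CB gives T_A·a = T_B·b, together with T_A + T_B = T₀.
T_A = T₀·b/(a+b) = 6280·162/492.0 = 2068 N·m; T_B = 4212 N·m.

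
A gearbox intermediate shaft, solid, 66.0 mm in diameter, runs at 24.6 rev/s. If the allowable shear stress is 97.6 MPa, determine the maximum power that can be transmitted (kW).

852 kW

J = πd⁴/32 = π(0.0660)⁴/32 = 1.863×10^-6 m⁴.
T_max = τ_allow·J/r = 9.76×10^7 × 1.863×10^-6 / 0.0330 = 5509 N·m.
ω = 2π·24.6 = 154.6 rad/s, so P_max = T_max·ω = 8.516×10^5 W.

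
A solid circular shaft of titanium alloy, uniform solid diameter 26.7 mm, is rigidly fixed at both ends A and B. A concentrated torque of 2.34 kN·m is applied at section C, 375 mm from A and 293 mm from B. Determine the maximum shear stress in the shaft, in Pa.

With uniform GJ and both ends fixed, compatibility θ_AC = θ_CB gives T_A·a = T_B·b, together with T_A + T_B = T₀.
T_A = T₀·b/(a+b) = 2340·293/668.0 = 1026 N·m; T_B = 1314 N·m.
τ in each portion: τ_AC = 2.75×10^8 Pa, τ_CB = 3.51×10^8 Pa; maximum is in CB.
τ_max = T_CB·r/J = 1314·0.0133/4.99×10^-8 = 3.515×10^8 Pa.

3.51e8 Pa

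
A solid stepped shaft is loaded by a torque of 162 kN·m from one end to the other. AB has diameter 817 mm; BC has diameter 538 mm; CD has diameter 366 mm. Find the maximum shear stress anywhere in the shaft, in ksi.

Under the same torque, τ_max = 16T/(πd³) is largest where d is smallest — segment CD (d = 366 mm).
τ_max = 16·162000/(π·(0.366)³) = 1.683×10^7 Pa.

2.44 ksi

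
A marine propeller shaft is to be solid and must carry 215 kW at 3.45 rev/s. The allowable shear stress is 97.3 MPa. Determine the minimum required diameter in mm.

ω = 2π·3.45 = 21.68 rad/s, so T = P/ω = 215×10³ / 21.68 = 9918 N·m.
For a solid shaft τ_max = 16T/(πd³), so d = (16T/(π τ_allow))^(1/3) = (16·9918/(π·9.73×10^7))^(1/3) = 0.08037 m.

80.4 mm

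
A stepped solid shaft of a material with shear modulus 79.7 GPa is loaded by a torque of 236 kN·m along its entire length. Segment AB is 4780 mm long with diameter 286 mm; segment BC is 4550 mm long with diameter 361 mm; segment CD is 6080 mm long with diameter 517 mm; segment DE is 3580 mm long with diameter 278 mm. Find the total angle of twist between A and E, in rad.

0.0503 rad

J_AB = π(0.286)⁴/32 = 6.57×10^-4 m⁴; J_BC = π(0.361)⁴/32 = 1.67×10^-3 m⁴; J_CD = π(0.517)⁴/32 = 7.01×10^-3 m⁴; J_DE = π(0.278)⁴/32 = 5.86×10^-4 m⁴.
θ = (T/G)·Σ L_i/J_i = (236000/79.7×10⁹)·(4.78/6.57×10^-4 + 4.55/1.67×10^-3 + 6.08/7.01×10^-3 + 3.58/5.86×10^-4) = 0.05027 rad.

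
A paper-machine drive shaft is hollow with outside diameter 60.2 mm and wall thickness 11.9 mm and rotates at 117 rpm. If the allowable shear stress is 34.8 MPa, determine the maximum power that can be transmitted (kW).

15.8 kW

J = π(d_o⁴ − d_i⁴)/32 = π(0.0602⁴ − 0.0364⁴)/32 = 1.117×10^-6 m⁴.
T_max = τ_allow·J/r = 3.48×10^7 × 1.117×10^-6 / 0.0301 = 1291 N·m.
ω = 2π·117/60 = 12.25 rad/s, so P_max = T_max·ω = 1.582×10^4 W.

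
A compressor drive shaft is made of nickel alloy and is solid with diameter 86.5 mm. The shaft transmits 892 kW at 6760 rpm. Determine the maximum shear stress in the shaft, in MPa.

ω = 2π·6760/60 = 707.9 rad/s, so T = P/ω = 892×10³ / 707.9 = 1260 N·m.
J = πd⁴/32 = π(0.0865)⁴/32 = 5.496×10^-6 m⁴.
τ_max = T·r/J = 1260 × 0.0432 / 5.496×10^-6 = 9.915×10^6 Pa.

9.92 MPa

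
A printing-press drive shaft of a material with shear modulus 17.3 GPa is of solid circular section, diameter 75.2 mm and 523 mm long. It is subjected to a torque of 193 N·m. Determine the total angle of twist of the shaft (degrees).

0.106°

J = πd⁴/32 = π(0.0752)⁴/32 = 3.140×10^-6 m⁴.
θ = T·L/(G·J) = 193.0 × 0.523 / (17.3×10⁹ × 3.140×10^-6) = 1.858×10^-3 rad.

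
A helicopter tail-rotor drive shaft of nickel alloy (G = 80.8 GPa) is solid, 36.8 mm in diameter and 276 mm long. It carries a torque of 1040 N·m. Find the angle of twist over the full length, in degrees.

J = πd⁴/32 = π(0.0368)⁴/32 = 1.800×10^-7 m⁴.
θ = T·L/(G·J) = 1040 × 0.276 / (80.8×10⁹ × 1.800×10^-7) = 0.01973 rad.

1.13°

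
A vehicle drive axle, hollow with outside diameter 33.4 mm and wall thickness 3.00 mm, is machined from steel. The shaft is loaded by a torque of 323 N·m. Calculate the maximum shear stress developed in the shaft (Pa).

J = π(d_o⁴ − d_i⁴)/32 = π(0.0334⁴ − 0.0274⁴)/32 = 6.684×10^-8 m⁴.
τ_max = T·r/J = 323.0 × 0.0167 / 6.684×10^-8 = 8.070×10^7 Pa.

8.07e7 Pa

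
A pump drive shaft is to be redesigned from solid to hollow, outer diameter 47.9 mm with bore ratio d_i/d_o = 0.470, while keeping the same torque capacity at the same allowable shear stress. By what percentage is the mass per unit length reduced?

Equal τ_max and T ⇒ the solid shaft needs d_s³ = d_o³(1−k⁴), so d_s = 47.9·(1−0.470⁴)^(1/3) = 47.11 mm.
Area ratio A_h/A_s = d_o²(1−k²)/d_s² = (1−k²)/(1−k⁴)^(2/3) = 0.8055.
Mass saving = 1 − 0.8055 = 19.4 %.

19.4 %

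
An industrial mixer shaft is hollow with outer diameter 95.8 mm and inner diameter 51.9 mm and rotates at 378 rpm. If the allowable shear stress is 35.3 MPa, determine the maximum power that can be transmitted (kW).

J = π(d_o⁴ − d_i⁴)/32 = π(0.0958⁴ − 0.0519⁴)/32 = 7.557×10^-6 m⁴.
T_max = τ_allow·J/r = 3.53×10^7 × 7.557×10^-6 / 0.0479 = 5569 N·m.
ω = 2π·378/60 = 39.58 rad/s, so P_max = T_max·ω = 2.204×10^5 W.

220 kW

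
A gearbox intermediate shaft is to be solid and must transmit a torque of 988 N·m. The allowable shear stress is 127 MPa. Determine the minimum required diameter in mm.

34.1 mm

For a solid shaft τ_max = 16T/(πd³), so d = (16T/(π τ_allow))^(1/3) = (16·988.0/(π·1.27×10^8))^(1/3) = 0.03409 m.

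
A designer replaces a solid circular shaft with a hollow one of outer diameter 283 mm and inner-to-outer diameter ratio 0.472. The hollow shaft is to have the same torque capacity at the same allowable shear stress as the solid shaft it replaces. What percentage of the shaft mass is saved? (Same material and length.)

19.6 %

Equal τ_max and T ⇒ the solid shaft needs d_s³ = d_o³(1−k⁴), so d_s = 283·(1−0.472⁴)^(1/3) = 278.2 mm.
Area ratio A_h/A_s = d_o²(1−k²)/d_s² = (1−k²)/(1−k⁴)^(2/3) = 0.8040.
Mass saving = 1 − 0.8040 = 19.6 %.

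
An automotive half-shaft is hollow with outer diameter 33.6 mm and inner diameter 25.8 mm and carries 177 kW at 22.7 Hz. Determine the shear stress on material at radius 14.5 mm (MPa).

220 MPa

ω = 2π·22.7 = 142.6 rad/s, so T = P/ω = 177×10³ / 142.6 = 1241 N·m.
J = π(d_o⁴ − d_i⁴)/32 = π(0.0336⁴ − 0.0258⁴)/32 = 8.163×10^-8 m⁴.
Shear stress varies linearly with radius: τ = T·r/J = 1241 × 0.0145 / 8.163×10^-8 = 2.204×10^8 Pa.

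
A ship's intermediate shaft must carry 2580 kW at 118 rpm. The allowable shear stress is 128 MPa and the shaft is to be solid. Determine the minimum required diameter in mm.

203 mm

ω = 2π·118/60 = 12.36 rad/s, so T = P/ω = 2580×10³ / 12.36 = 208800 N·m.
For a solid shaft τ_max = 16T/(πd³), so d = (16T/(π τ_allow))^(1/3) = (16·208800/(π·1.28×10^8))^(1/3) = 0.2025 m.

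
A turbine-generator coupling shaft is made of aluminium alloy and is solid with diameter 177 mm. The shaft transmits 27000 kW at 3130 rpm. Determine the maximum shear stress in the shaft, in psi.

11000 psi

ω = 2π·3130/60 = 327.8 rad/s, so T = P/ω = 27000×10³ / 327.8 = 82370 N·m.
J = πd⁴/32 = π(0.177)⁴/32 = 9.636×10^-5 m⁴.
τ_max = T·r/J = 82370 × 0.0885 / 9.636×10^-5 = 7.566×10^7 Pa.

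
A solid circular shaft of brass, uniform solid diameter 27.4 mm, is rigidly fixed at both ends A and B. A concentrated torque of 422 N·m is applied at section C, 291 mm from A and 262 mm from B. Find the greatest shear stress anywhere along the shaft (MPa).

With uniform GJ and both ends fixed, compatibility θ_AC = θ_CB gives T_A·a = T_B·b, together with T_A + T_B = T₀.
T_A = T₀·b/(a+b) = 422.0·262/553.0 = 199.9 N·m; T_B = 222.1 N·m.
τ in each portion: τ_AC = 4.95×10^7 Pa, τ_CB = 5.50×10^7 Pa; maximum is in CB.
τ_max = T_CB·r/J = 222.1·0.0137/5.53×10^-8 = 5.498×10^7 Pa.

55.0 MPa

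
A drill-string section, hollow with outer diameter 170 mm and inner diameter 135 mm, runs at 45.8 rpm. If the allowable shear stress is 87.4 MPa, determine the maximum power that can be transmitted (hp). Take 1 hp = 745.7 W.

J = π(d_o⁴ − d_i⁴)/32 = π(0.170⁴ − 0.135⁴)/32 = 4.939×10^-5 m⁴.
T_max = τ_allow·J/r = 8.74×10^7 × 4.939×10^-5 / 0.0850 = 50780 N·m.
ω = 2π·45.8/60 = 4.796 rad/s, so P_max = T_max·ω = 2.436×10^5 W.

327 hp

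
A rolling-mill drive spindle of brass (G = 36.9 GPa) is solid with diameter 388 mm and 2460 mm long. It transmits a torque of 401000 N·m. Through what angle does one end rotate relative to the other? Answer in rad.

J = πd⁴/32 = π(0.388)⁴/32 = 2.225×10^-3 m⁴.
θ = T·L/(G·J) = 401000 × 2.46 / (36.9×10⁹ × 2.225×10^-3) = 0.01202 rad.

0.0120 rad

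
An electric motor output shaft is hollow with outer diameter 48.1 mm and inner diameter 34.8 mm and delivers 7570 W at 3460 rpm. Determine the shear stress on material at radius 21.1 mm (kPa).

1160 kPa

ω = 2π·3460/60 = 362.3 rad/s, so T = P/ω = 7570 / 362.3 = 20.89 N·m.
J = π(d_o⁴ − d_i⁴)/32 = π(0.0481⁴ − 0.0348⁴)/32 = 3.815×10^-7 m⁴.
Shear stress varies linearly with radius: τ = T·r/J = 20.89 × 0.0211 / 3.815×10^-7 = 1.155×10^6 Pa.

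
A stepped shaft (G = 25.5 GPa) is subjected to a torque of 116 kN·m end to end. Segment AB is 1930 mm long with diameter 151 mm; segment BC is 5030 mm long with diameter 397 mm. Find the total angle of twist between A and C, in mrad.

J_AB = π(0.151)⁴/32 = 5.10×10^-5 m⁴; J_BC = π(0.397)⁴/32 = 2.44×10^-3 m⁴.
θ = (T/G)·Σ L_i/J_i = (116000/25.5×10⁹)·(1.93/5.10×10^-5 + 5.03/2.44×10^-3) = 0.1814 rad.

181 mrad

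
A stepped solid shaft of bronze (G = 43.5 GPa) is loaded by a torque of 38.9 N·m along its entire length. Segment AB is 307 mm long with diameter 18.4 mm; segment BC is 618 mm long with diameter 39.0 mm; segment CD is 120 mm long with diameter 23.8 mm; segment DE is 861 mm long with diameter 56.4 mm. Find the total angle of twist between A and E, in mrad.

31.0 mrad

J_AB = π(0.0184)⁴/32 = 1.13×10^-8 m⁴; J_BC = π(0.0390)⁴/32 = 2.27×10^-7 m⁴; J_CD = π(0.0238)⁴/32 = 3.15×10^-8 m⁴; J_DE = π(0.0564)⁴/32 = 9.93×10^-7 m⁴.
θ = (T/G)·Σ L_i/J_i = (38.90/43.5×10⁹)·(0.307/1.13×10^-8 + 0.618/2.27×10^-7 + 0.120/3.15×10^-8 + 0.861/9.93×10^-7) = 0.03101 rad.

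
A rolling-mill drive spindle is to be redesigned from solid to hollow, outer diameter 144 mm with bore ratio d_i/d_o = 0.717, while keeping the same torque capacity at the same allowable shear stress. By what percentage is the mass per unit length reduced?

Equal τ_max and T ⇒ the solid shaft needs d_s³ = d_o³(1−k⁴), so d_s = 144·(1−0.717⁴)^(1/3) = 130.0 mm.
Area ratio A_h/A_s = d_o²(1−k²)/d_s² = (1−k²)/(1−k⁴)^(2/3) = 0.5962.
Mass saving = 1 − 0.5962 = 40.4 %.

40.4 %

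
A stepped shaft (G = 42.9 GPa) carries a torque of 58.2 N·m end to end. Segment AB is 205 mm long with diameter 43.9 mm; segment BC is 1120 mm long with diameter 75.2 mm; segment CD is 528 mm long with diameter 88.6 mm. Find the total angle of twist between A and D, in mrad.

1.37 mrad

J_AB = π(0.0439)⁴/32 = 3.65×10^-7 m⁴; J_BC = π(0.0752)⁴/32 = 3.14×10^-6 m⁴; J_CD = π(0.0886)⁴/32 = 6.05×10^-6 m⁴.
θ = (T/G)·Σ L_i/J_i = (58.20/42.9×10⁹)·(0.205/3.65×10^-7 + 1.12/3.14×10^-6 + 0.528/6.05×10^-6) = 1.365×10^-3 rad.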